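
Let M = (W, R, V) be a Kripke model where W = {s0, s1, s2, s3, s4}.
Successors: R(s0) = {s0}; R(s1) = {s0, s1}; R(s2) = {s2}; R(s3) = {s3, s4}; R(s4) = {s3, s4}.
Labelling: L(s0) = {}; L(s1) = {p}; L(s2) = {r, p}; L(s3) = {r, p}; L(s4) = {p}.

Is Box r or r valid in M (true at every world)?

Let φ = Box r or r. Evaluate φ at each world:
  s0 (successors {s0}): φ is false.
  s1 (successors {s0, s1}): φ is false.
  s2 (successors {s2}): φ is true.
  s3 (successors {s3, s4}): φ is true.
  s4 (successors {s3, s4}): φ is false.
Detail at s0 (counterexample):
  At s0: Box r is false, r is false, so Box r or r is false.
    At s0: Box r requires r at every successor {s0}.
      r fails at s0, so Box r is false at s0.

No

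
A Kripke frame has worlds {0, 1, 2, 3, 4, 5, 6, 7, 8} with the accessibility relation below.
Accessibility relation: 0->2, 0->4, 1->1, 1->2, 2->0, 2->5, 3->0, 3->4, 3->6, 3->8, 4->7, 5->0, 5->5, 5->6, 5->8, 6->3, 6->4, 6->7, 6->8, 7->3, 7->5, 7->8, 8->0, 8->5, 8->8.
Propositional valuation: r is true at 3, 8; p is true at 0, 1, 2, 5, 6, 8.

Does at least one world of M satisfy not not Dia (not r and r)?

Let φ = not not Dia (not r and r). Evaluate φ at each world:
  0 (successors {2, 4}): φ is false.
  1 (successors {1, 2}): φ is false.
  2 (successors {0, 5}): φ is false.
  3 (successors {0, 4, 6, 8}): φ is false.
  4 (successors {7}): φ is false.
  5 (successors {0, 5, 6, 8}): φ is false.
  6 (successors {3, 4, 7, 8}): φ is false.
  7 (successors {3, 5, 8}): φ is false.
  8 (successors {0, 5, 8}): φ is false.
For instance, at 1:
  At 1: not Dia (not r and r) is true, so not not Dia (not r and r) is false.
    At 1: Dia (not r and r) is false, so not Dia (not r and r) is true.
      At 1: Dia (not r and r) requires not r and r at some successor in {1, 2}.
        At 1: not r and r is false.
        At 2: not r and r is false.
      So Dia (not r and r) is false at 1.

No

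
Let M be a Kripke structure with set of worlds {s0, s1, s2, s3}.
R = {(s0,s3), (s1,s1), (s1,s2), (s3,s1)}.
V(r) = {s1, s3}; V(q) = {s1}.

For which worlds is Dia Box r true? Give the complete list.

s0, s1

Let φ = Dia Box r. Evaluate φ at each world:
  s0 (successors {s3}): φ is true.
  s1 (successors {s1, s2}): φ is true.
  s2 (successors ∅): φ is false.
  s3 (successors {s1}): φ is false.
For instance, at s0:
  At s0: Dia Box r requires Box r at some successor in {s3}.
    Box r holds at s3, so Dia Box r is true at s0.
      At s3: Box r requires r at every successor {s1}.
        At s1: r is true.
      So Box r is true at s3.
Satisfying worlds: {s0, s1}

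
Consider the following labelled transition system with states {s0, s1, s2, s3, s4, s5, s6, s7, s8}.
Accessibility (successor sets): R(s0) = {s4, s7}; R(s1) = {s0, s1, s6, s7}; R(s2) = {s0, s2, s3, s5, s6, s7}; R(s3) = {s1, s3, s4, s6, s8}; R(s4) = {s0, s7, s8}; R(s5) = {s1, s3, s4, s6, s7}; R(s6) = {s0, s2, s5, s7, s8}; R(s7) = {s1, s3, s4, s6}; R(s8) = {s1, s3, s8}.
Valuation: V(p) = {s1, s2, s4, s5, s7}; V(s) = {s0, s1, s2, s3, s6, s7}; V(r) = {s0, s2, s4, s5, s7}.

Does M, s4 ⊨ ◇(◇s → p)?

Yes

Recall that ◇ψ holds at a world iff ψ holds at some accessible world.
At s4: ◇(◇s → p) requires ◇s → p at some successor in {s0, s7, s8}.
  ◇s → p holds at s7, so ◇(◇s → p) is true at s4.
    At s7: ◇s is true, p is true, so ◇s → p is true.
      At s7: ◇s requires s at some successor in {s1, s3, s4, s6}.
        s holds at s1, so ◇s is true at s7.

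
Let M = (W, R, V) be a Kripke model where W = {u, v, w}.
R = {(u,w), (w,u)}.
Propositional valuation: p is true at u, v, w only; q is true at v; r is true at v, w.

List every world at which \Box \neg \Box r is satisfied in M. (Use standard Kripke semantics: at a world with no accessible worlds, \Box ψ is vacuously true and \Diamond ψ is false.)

Let φ = \Box \neg \Box r. Evaluate φ at each world:
  u (successors {w}): φ is true.
  v (successors ∅): φ is true.
  w (successors {u}): φ is false.
For instance, at u:
  At u: \Box \neg \Box r requires \neg \Box r at every successor {w}.
      At w: \Box r is false, so \neg \Box r is true.
  So \Box \neg \Box r is true at u.
Satisfying worlds: {u, v}

u, v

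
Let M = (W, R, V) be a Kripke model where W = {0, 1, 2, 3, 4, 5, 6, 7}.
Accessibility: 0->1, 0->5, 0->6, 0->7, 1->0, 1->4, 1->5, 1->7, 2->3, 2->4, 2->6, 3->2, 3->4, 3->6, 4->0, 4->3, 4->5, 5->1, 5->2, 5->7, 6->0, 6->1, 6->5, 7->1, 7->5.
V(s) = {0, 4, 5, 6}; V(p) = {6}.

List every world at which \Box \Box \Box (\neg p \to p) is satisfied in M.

Recall that \Box ψ holds at a world iff ψ holds at every accessible world, and \Diamond ψ holds iff ψ holds at some accessible world.
Let φ = \Box \Box \Box (\neg p \to p). Evaluate φ at each world:
  0 (successors {1, 5, 6, 7}): φ is false.
  1 (successors {0, 4, 5, 7}): φ is false.
  2 (successors {3, 4, 6}): φ is false.
  3 (successors {2, 4, 6}): φ is false.
  4 (successors {0, 3, 5}): φ is false.
  5 (successors {1, 2, 7}): φ is false.
  6 (successors {0, 1, 5}): φ is false.
  7 (successors {1, 5}): φ is false.
For instance, at 5:
  At 5: \Box \Box \Box (\neg p \to p) requires \Box \Box (\neg p \to p) at every successor {1, 2, 7}.
    \Box \Box (\neg p \to p) fails at 1, so \Box \Box \Box (\neg p \to p) is false at 5.
      At 1: \Box \Box (\neg p \to p) requires \Box (\neg p \to p) at every successor {0, 4, 5, 7}.
        \Box (\neg p \to p) fails at 0, so \Box \Box (\neg p \to p) is false at 1.
Satisfying worlds: none.

none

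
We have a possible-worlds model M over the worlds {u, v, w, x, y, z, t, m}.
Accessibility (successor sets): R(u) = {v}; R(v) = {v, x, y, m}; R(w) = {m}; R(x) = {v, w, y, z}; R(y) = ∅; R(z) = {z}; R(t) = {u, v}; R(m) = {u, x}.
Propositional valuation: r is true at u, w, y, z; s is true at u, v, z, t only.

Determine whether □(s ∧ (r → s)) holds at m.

No

At m: □(s ∧ (r → s)) requires s ∧ (r → s) at every successor {u, x}.
  s ∧ (r → s) fails at x, so □(s ∧ (r → s)) is false at m.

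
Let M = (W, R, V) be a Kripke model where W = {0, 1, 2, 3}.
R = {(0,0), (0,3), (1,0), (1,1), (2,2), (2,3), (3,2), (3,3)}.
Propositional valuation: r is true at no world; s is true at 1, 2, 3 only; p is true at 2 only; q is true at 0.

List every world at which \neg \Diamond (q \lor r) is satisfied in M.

Let φ = \neg \Diamond (q \lor r). Evaluate φ at each world:
  0 (successors {0, 3}): φ is false.
  1 (successors {0, 1}): φ is false.
  2 (successors {2, 3}): φ is true.
  3 (successors {2, 3}): φ is true.
For instance, at 0:
  At 0: \Diamond (q \lor r) is true, so \neg \Diamond (q \lor r) is false.
    At 0: \Diamond (q \lor r) requires q \lor r at some successor in {0, 3}.
      q \lor r holds at 0, so \Diamond (q \lor r) is true at 0.
Satisfying worlds: {2, 3}

2, 3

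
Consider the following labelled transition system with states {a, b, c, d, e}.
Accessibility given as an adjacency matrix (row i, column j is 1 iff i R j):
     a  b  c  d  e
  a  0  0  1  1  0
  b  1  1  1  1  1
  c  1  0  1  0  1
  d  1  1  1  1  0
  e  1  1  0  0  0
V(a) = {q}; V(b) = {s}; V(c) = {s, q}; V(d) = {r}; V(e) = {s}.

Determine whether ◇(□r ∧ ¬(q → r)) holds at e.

No

Recall that □ψ holds at a world iff ψ holds at every accessible world, and ◇ψ holds iff ψ holds at some accessible world.
At e: ◇(□r ∧ ¬(q → r)) requires □r ∧ ¬(q → r) at some successor in {a, b}.
  At a: □r ∧ ¬(q → r) is false.
  At b: □r ∧ ¬(q → r) is false.
So ◇(□r ∧ ¬(q → r)) is false at e.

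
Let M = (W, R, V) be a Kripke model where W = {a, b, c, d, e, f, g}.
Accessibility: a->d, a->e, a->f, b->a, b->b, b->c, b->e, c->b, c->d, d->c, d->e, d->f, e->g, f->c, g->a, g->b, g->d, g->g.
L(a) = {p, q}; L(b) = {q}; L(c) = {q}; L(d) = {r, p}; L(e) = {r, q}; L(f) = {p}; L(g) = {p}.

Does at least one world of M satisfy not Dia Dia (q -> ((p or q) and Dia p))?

No

Recall that Dia ψ holds at a world iff ψ holds at some accessible world.
Let φ = not Dia Dia (q -> ((p or q) and Dia p)). Evaluate φ at each world:
  a (successors {d, e, f}): φ is false.
  b (successors {a, b, c, e}): φ is false.
  c (successors {b, d}): φ is false.
  d (successors {c, e, f}): φ is false.
  e (successors {g}): φ is false.
  f (successors {c}): φ is false.
  g (successors {a, b, d, g}): φ is false.
For instance, at c:
  At c: Dia Dia (q -> ((p or q) and Dia p)) is true, so not Dia Dia (q -> ((p or q) and Dia p)) is false.
    At c: Dia Dia (q -> ((p or q) and Dia p)) requires Dia (q -> ((p or q) and Dia p)) at some successor in {b, d}.
      Dia (q -> ((p or q) and Dia p)) holds at b, so Dia Dia (q -> ((p or q) and Dia p)) is true at c.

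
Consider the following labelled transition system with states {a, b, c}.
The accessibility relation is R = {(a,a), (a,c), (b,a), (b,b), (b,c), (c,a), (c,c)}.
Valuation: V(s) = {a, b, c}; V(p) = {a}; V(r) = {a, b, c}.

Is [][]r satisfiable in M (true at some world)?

Let φ = [][]r. Evaluate φ at each world:
  a (successors {a, c}): φ is true.
  b (successors {a, b, c}): φ is true.
  c (successors {a, c}): φ is true.
Detail at a (witness):
  At a: [][]r requires []r at every successor {a, c}.
      At a: []r requires r at every successor {a, c}.
        At a: r is true.
        At c: r is true.
      So []r is true at a.
      At c: []r requires r at every successor {a, c}.
        At a: r is true.
        At c: r is true.
      So []r is true at c.
  So [][]r is true at a.

Yes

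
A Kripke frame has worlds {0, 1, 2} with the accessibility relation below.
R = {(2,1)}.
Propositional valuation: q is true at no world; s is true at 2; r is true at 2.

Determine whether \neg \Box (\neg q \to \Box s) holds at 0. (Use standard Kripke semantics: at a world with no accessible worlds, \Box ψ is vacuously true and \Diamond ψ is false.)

At 0: \Box (\neg q \to \Box s) is true, so \neg \Box (\neg q \to \Box s) is false.
  At 0: no accessible worlds, so \Box (\neg q \to \Box s) holds vacuously.

No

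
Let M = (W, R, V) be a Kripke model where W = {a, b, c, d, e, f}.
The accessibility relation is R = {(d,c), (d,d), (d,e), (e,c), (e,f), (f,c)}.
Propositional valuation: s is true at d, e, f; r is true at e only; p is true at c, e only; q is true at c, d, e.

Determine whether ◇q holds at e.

At e: ◇q requires q at some successor in {c, f}.
  q holds at c, so ◇q is true at e.

Yes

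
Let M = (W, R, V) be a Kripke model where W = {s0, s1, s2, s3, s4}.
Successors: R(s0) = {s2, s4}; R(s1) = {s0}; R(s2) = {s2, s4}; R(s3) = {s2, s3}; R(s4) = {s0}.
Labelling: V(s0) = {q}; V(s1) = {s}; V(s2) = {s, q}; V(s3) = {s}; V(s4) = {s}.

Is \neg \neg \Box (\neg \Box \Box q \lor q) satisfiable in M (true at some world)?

Yes

Recall that \Box ψ holds at a world iff ψ holds at every accessible world, and \Diamond ψ holds iff ψ holds at some accessible world.
Let φ = \neg \neg \Box (\neg \Box \Box q \lor q). Evaluate φ at each world:
  s0 (successors {s2, s4}): φ is true.
  s1 (successors {s0}): φ is true.
  s2 (successors {s2, s4}): φ is true.
  s3 (successors {s2, s3}): φ is true.
  s4 (successors {s0}): φ is true.
Detail at s0 (witness):
  At s0: \neg \Box (\neg \Box \Box q \lor q) is false, so \neg \neg \Box (\neg \Box \Box q \lor q) is true.
    At s0: \Box (\neg \Box \Box q \lor q) is true, so \neg \Box (\neg \Box \Box q \lor q) is false.
      At s0: \Box (\neg \Box \Box q \lor q) requires \neg \Box \Box q \lor q at every successor {s2, s4}.
        At s2: \neg \Box \Box q \lor q is true.
        At s4: \neg \Box \Box q \lor q is true.
      So \Box (\neg \Box \Box q \lor q) is true at s0.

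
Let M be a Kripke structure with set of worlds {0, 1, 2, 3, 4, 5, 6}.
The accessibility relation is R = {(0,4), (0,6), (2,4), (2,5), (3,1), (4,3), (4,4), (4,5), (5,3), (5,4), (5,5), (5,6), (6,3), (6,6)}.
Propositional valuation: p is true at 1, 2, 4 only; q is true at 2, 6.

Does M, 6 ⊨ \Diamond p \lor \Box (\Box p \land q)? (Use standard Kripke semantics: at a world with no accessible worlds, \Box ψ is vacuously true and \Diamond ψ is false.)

Recall that \Box ψ holds at a world iff ψ holds at every accessible world, and \Diamond ψ holds iff ψ holds at some accessible world.
At 6: \Diamond p is false, \Box (\Box p \land q) is false, so \Diamond p \lor \Box (\Box p \land q) is false.
  At 6: \Diamond p requires p at some successor in {3, 6}.
    At 3: p is false.
    At 6: p is false.
  So \Diamond p is false at 6.
  At 6: \Box (\Box p \land q) requires \Box p \land q at every successor {3, 6}.
    \Box p \land q fails at 3, so \Box (\Box p \land q) is false at 6.
      At 3: \Box p is true, q is false, so \Box p \land q is false.

No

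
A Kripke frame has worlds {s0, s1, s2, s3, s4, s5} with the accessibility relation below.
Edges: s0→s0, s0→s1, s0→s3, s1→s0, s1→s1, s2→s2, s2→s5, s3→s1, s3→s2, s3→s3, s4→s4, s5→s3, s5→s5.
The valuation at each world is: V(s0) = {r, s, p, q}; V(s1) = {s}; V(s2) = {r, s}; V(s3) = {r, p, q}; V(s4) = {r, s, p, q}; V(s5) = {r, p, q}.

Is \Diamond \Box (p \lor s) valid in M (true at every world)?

Yes

Let φ = \Diamond \Box (p \lor s). Evaluate φ at each world:
  s0 (successors {s0, s1, s3}): φ is true.
  s1 (successors {s0, s1}): φ is true.
  s2 (successors {s2, s5}): φ is true.
  s3 (successors {s1, s2, s3}): φ is true.
  s4 (successors {s4}): φ is true.
  s5 (successors {s3, s5}): φ is true.
For instance, at s4:
  At s4: \Diamond \Box (p \lor s) requires \Box (p \lor s) at some successor in {s4}.
    \Box (p \lor s) holds at s4, so \Diamond \Box (p \lor s) is true at s4.
      At s4: \Box (p \lor s) requires p \lor s at every successor {s4}.
        At s4: p \lor s is true.
      So \Box (p \lor s) is true at s4.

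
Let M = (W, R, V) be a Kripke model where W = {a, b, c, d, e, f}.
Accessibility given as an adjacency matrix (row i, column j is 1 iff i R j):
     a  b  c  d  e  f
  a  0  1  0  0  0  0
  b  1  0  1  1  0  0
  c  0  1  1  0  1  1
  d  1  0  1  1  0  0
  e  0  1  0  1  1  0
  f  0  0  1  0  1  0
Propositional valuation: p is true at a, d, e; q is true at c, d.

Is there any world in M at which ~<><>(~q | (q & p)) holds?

No

Let φ = ~<><>(~q | (q & p)). Evaluate φ at each world:
  a (successors {b}): φ is false.
  b (successors {a, c, d}): φ is false.
  c (successors {b, c, e, f}): φ is false.
  d (successors {a, c, d}): φ is false.
  e (successors {b, d, e}): φ is false.
  f (successors {c, e}): φ is false.
For instance, at c:
  At c: <><>(~q | (q & p)) is true, so ~<><>(~q | (q & p)) is false.
    At c: <><>(~q | (q & p)) requires <>(~q | (q & p)) at some successor in {b, c, e, f}.
      <>(~q | (q & p)) holds at b, so <><>(~q | (q & p)) is true at c.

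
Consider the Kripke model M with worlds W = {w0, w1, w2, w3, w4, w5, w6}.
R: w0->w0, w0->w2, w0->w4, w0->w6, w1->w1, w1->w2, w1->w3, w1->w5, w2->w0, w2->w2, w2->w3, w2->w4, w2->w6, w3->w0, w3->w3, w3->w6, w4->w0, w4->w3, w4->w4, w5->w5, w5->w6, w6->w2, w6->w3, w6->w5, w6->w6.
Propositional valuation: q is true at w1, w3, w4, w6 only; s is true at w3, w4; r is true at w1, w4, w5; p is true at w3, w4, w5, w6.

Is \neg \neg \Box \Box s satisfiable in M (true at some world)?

No

Let φ = \neg \neg \Box \Box s. Evaluate φ at each world:
  w0 (successors {w0, w2, w4, w6}): φ is false.
  w1 (successors {w1, w2, w3, w5}): φ is false.
  w2 (successors {w0, w2, w3, w4, w6}): φ is false.
  w3 (successors {w0, w3, w6}): φ is false.
  w4 (successors {w0, w3, w4}): φ is false.
  w5 (successors {w5, w6}): φ is false.
  w6 (successors {w2, w3, w5, w6}): φ is false.
For instance, at w2:
  At w2: \neg \Box \Box s is true, so \neg \neg \Box \Box s is false.
    At w2: \Box \Box s is false, so \neg \Box \Box s is true.
      At w2: \Box \Box s requires \Box s at every successor {w0, w2, w3, w4, w6}.
        \Box s fails at w0, so \Box \Box s is false at w2.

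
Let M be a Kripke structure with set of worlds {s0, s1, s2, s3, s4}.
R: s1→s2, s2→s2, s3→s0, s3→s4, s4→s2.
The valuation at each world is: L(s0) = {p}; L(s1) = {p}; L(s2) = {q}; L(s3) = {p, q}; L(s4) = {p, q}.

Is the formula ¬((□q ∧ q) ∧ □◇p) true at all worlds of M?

Yes

Let φ = ¬((□q ∧ q) ∧ □◇p). Evaluate φ at each world:
  s0 (successors ∅): φ is true.
  s1 (successors {s2}): φ is true.
  s2 (successors {s2}): φ is true.
  s3 (successors {s0, s4}): φ is true.
  s4 (successors {s2}): φ is true.
For instance, at s4:
  At s4: (□q ∧ q) ∧ □◇p is false, so ¬((□q ∧ q) ∧ □◇p) is true.
    At s4: □q ∧ q is true, □◇p is false, so (□q ∧ q) ∧ □◇p is false.
      At s4: □q is true, q is true, so □q ∧ q is true.
      At s4: □◇p requires ◇p at every successor {s2}.
        ◇p fails at s2, so □◇p is false at s4.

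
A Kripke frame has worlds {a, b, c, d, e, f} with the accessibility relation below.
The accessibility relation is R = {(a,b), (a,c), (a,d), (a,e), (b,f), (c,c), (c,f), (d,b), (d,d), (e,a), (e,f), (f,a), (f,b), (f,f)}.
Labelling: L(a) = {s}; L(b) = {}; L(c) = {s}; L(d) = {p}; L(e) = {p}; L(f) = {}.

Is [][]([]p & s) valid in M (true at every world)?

Let φ = [][]([]p & s). Evaluate φ at each world:
  a (successors {b, c, d, e}): φ is false.
  b (successors {f}): φ is false.
  c (successors {c, f}): φ is false.
  d (successors {b, d}): φ is false.
  e (successors {a, f}): φ is false.
  f (successors {a, b, f}): φ is false.
Detail at a (counterexample):
  At a: [][]([]p & s) requires []([]p & s) at every successor {b, c, d, e}.
    []([]p & s) fails at b, so [][]([]p & s) is false at a.
      At b: []([]p & s) requires []p & s at every successor {f}.
        []p & s fails at f, so []([]p & s) is false at b.

No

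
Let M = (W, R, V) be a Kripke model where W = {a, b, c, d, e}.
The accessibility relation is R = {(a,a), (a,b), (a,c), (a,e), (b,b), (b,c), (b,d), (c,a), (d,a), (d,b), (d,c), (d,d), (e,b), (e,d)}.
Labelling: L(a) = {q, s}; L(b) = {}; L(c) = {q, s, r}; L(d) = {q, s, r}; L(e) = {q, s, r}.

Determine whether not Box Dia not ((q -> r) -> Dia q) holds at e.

At e: Box Dia not ((q -> r) -> Dia q) is false, so not Box Dia not ((q -> r) -> Dia q) is true.
  At e: Box Dia not ((q -> r) -> Dia q) requires Dia not ((q -> r) -> Dia q) at every successor {b, d}.
    Dia not ((q -> r) -> Dia q) fails at b, so Box Dia not ((q -> r) -> Dia q) is false at e.
      At b: Dia not ((q -> r) -> Dia q) requires not ((q -> r) -> Dia q) at some successor in {b, c, d}.
        At b: not ((q -> r) -> Dia q) is false.
        At c: not ((q -> r) -> Dia q) is false.
        At d: not ((q -> r) -> Dia q) is false.
      So Dia not ((q -> r) -> Dia q) is false at b.

Yes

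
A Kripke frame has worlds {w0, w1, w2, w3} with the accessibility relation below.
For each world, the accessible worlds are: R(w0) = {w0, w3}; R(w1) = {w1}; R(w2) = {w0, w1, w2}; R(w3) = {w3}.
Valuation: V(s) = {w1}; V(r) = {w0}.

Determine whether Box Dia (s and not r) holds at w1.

At w1: Box Dia (s and not r) requires Dia (s and not r) at every successor {w1}.
    At w1: Dia (s and not r) requires s and not r at some successor in {w1}.
      s and not r holds at w1, so Dia (s and not r) is true at w1.
So Box Dia (s and not r) is true at w1.

Yes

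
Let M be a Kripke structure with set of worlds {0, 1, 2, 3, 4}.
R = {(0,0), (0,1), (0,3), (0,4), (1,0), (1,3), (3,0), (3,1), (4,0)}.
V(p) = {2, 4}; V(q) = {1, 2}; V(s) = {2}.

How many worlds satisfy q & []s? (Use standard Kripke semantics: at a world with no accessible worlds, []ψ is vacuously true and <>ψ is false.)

Let φ = q & []s. Evaluate φ at each world:
  0 (successors {0, 1, 3, 4}): φ is false.
  1 (successors {0, 3}): φ is false.
  2 (successors ∅): φ is true.
  3 (successors {0, 1}): φ is false.
  4 (successors {0}): φ is false.
For instance, at 3:
  At 3: q is false, []s is false, so q & []s is false.
    At 3: []s requires s at every successor {0, 1}.
      s fails at 0, so []s is false at 3.
Satisfying worlds: {2}

1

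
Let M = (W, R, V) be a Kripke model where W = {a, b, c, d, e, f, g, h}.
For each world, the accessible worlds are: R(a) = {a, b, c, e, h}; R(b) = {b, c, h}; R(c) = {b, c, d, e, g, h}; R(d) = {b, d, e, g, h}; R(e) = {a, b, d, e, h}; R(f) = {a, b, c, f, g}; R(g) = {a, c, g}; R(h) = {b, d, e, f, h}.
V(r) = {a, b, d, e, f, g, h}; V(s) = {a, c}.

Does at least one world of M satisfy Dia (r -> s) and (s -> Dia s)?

Yes

Let φ = Dia (r -> s) and (s -> Dia s). Evaluate φ at each world:
  a (successors {a, b, c, e, h}): φ is true.
  b (successors {b, c, h}): φ is true.
  c (successors {b, c, d, e, g, h}): φ is true.
  d (successors {b, d, e, g, h}): φ is false.
  e (successors {a, b, d, e, h}): φ is true.
  f (successors {a, b, c, f, g}): φ is true.
  g (successors {a, c, g}): φ is true.
  h (successors {b, d, e, f, h}): φ is false.
Detail at a (witness):
  At a: Dia (r -> s) is true, s -> Dia s is true, so Dia (r -> s) and (s -> Dia s) is true.
    At a: Dia (r -> s) requires r -> s at some successor in {a, b, c, e, h}.
      r -> s holds at a, so Dia (r -> s) is true at a.
    At a: s is true, Dia s is true, so s -> Dia s is true.
      At a: Dia s requires s at some successor in {a, b, c, e, h}.
        s holds at a, so Dia s is true at a.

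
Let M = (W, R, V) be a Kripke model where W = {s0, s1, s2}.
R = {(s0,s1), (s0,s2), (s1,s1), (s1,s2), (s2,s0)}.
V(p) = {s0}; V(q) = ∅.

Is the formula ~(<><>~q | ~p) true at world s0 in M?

Recall that <>ψ holds at a world iff ψ holds at some accessible world.
At s0: <><>~q | ~p is true, so ~(<><>~q | ~p) is false.
  At s0: <><>~q is true, ~p is false, so <><>~q | ~p is true.
    At s0: <><>~q requires <>~q at some successor in {s1, s2}.
      <>~q holds at s1, so <><>~q is true at s0.

No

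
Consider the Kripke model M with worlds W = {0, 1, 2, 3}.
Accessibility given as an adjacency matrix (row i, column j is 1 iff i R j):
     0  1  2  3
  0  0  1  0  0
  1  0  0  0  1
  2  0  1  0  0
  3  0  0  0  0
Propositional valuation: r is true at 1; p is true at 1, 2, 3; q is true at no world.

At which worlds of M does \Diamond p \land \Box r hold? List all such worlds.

0, 2

Recall that \Box ψ holds at a world iff ψ holds at every accessible world, and \Diamond ψ holds iff ψ holds at some accessible world.
Let φ = \Diamond p \land \Box r. Evaluate φ at each world:
  0 (successors {1}): φ is true.
  1 (successors {3}): φ is false.
  2 (successors {1}): φ is true.
  3 (successors ∅): φ is false.
For instance, at 1:
  At 1: \Diamond p is true, \Box r is false, so \Diamond p \land \Box r is false.
    At 1: \Diamond p requires p at some successor in {3}.
      p holds at 3, so \Diamond p is true at 1.
    At 1: \Box r requires r at every successor {3}.
      r fails at 3, so \Box r is false at 1.
Satisfying worlds: {0, 2}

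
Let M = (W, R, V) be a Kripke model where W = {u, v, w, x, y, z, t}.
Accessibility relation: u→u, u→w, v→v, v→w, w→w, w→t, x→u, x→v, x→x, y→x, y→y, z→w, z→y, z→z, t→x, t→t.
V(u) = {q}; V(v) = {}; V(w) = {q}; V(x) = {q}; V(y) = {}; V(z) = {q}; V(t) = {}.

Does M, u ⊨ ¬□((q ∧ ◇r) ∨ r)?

Yes

At u: □((q ∧ ◇r) ∨ r) is false, so ¬□((q ∧ ◇r) ∨ r) is true.
  At u: □((q ∧ ◇r) ∨ r) requires (q ∧ ◇r) ∨ r at every successor {u, w}.
    (q ∧ ◇r) ∨ r fails at u, so □((q ∧ ◇r) ∨ r) is false at u.
      At u: q ∧ ◇r is false, r is false, so (q ∧ ◇r) ∨ r is false.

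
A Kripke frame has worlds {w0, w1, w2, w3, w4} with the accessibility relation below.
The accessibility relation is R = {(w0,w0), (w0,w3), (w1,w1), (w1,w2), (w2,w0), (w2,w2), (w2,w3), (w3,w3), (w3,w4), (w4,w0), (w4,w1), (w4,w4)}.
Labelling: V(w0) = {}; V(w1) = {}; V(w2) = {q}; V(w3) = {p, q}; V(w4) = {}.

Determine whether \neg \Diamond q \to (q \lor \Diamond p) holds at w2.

At w2: \neg \Diamond q is false, q \lor \Diamond p is true, so \neg \Diamond q \to (q \lor \Diamond p) is true.
  At w2: \Diamond q is true, so \neg \Diamond q is false.
    At w2: \Diamond q requires q at some successor in {w0, w2, w3}.
      q holds at w2, so \Diamond q is true at w2.
  At w2: q is true, \Diamond p is true, so q \lor \Diamond p is true.
    At w2: \Diamond p requires p at some successor in {w0, w2, w3}.
      p holds at w3, so \Diamond p is true at w2.

Yes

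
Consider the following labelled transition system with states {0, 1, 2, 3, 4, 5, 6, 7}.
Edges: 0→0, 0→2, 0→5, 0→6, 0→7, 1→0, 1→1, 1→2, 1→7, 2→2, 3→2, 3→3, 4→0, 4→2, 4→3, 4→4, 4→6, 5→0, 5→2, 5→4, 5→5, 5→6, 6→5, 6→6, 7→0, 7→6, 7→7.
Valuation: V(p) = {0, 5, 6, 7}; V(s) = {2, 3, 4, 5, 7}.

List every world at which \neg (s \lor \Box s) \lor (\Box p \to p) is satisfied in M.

0, 1, 2, 3, 4, 5, 6, 7

Let φ = \neg (s \lor \Box s) \lor (\Box p \to p). Evaluate φ at each world:
  0 (successors {0, 2, 5, 6, 7}): φ is true.
  1 (successors {0, 1, 2, 7}): φ is true.
  2 (successors {2}): φ is true.
  3 (successors {2, 3}): φ is true.
  4 (successors {0, 2, 3, 4, 6}): φ is true.
  5 (successors {0, 2, 4, 5, 6}): φ is true.
  6 (successors {5, 6}): φ is true.
  7 (successors {0, 6, 7}): φ is true.
For instance, at 0:
  At 0: \neg (s \lor \Box s) is true, \Box p \to p is true, so \neg (s \lor \Box s) \lor (\Box p \to p) is true.
    At 0: s \lor \Box s is false, so \neg (s \lor \Box s) is true.
      At 0: s is false, \Box s is false, so s \lor \Box s is false.
    At 0: \Box p is false, p is true, so \Box p \to p is true.
      At 0: \Box p requires p at every successor {0, 2, 5, 6, 7}.
        p fails at 2, so \Box p is false at 0.
Satisfying worlds: {0, 1, 2, 3, 4, 5, 6, 7}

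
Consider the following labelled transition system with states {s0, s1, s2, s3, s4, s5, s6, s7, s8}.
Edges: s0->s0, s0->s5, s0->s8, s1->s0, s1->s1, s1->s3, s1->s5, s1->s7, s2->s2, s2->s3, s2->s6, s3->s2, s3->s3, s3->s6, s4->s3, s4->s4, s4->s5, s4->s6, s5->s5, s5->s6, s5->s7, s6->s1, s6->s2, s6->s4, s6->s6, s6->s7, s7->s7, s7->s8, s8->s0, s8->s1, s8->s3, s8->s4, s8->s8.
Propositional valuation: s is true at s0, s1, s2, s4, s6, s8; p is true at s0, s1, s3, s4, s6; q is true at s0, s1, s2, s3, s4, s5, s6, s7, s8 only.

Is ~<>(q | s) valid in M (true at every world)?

No

Let φ = ~<>(q | s). Evaluate φ at each world:
  s0 (successors {s0, s5, s8}): φ is false.
  s1 (successors {s0, s1, s3, s5, s7}): φ is false.
  s2 (successors {s2, s3, s6}): φ is false.
  s3 (successors {s2, s3, s6}): φ is false.
  s4 (successors {s3, s4, s5, s6}): φ is false.
  s5 (successors {s5, s6, s7}): φ is false.
  s6 (successors {s1, s2, s4, s6, s7}): φ is false.
  s7 (successors {s7, s8}): φ is false.
  s8 (successors {s0, s1, s3, s4, s8}): φ is false.
Detail at s0 (counterexample):
  At s0: <>(q | s) is true, so ~<>(q | s) is false.
    At s0: <>(q | s) requires q | s at some successor in {s0, s5, s8}.
      q | s holds at s0, so <>(q | s) is true at s0.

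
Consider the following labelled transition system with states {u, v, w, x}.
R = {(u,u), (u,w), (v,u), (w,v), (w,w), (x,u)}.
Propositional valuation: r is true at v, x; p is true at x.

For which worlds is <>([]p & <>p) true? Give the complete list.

Let φ = <>([]p & <>p). Evaluate φ at each world:
  u (successors {u, w}): φ is false.
  v (successors {u}): φ is false.
  w (successors {v, w}): φ is false.
  x (successors {u}): φ is false.
For instance, at w:
  At w: <>([]p & <>p) requires []p & <>p at some successor in {v, w}.
    At v: []p & <>p is false.
    At w: []p & <>p is false.
  So <>([]p & <>p) is false at w.
Satisfying worlds: none.

none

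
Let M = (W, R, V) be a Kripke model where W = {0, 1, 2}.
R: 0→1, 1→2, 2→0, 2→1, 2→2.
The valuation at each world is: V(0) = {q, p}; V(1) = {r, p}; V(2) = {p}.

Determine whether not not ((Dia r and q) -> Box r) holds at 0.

Yes

At 0: not ((Dia r and q) -> Box r) is false, so not not ((Dia r and q) -> Box r) is true.
  At 0: (Dia r and q) -> Box r is true, so not ((Dia r and q) -> Box r) is false.
    At 0: Dia r and q is true, Box r is true, so (Dia r and q) -> Box r is true.
      At 0: Dia r is true, q is true, so Dia r and q is true.
      At 0: Box r requires r at every successor {1}.
        At 1: r is true.
      So Box r is true at 0.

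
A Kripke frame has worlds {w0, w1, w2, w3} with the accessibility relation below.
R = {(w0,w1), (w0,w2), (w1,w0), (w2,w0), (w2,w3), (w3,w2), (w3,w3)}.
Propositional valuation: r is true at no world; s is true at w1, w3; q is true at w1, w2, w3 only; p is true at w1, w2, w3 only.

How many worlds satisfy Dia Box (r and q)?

Let φ = Dia Box (r and q). Evaluate φ at each world:
  w0 (successors {w1, w2}): φ is false.
  w1 (successors {w0}): φ is false.
  w2 (successors {w0, w3}): φ is false.
  w3 (successors {w2, w3}): φ is false.
For instance, at w2:
  At w2: Dia Box (r and q) requires Box (r and q) at some successor in {w0, w3}.
    At w0: Box (r and q) is false.
    At w3: Box (r and q) is false.
  So Dia Box (r and q) is false at w2.
Satisfying worlds: none.

0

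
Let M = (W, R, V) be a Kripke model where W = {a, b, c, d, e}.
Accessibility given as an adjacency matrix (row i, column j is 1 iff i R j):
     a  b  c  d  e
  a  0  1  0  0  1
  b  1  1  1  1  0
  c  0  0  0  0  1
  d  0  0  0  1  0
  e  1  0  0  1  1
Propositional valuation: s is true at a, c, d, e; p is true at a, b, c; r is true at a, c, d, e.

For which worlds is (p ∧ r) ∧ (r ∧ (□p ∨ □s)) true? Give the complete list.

c

Let φ = (p ∧ r) ∧ (r ∧ (□p ∨ □s)). Evaluate φ at each world:
  a (successors {b, e}): φ is false.
  b (successors {a, b, c, d}): φ is false.
  c (successors {e}): φ is true.
  d (successors {d}): φ is false.
  e (successors {a, d, e}): φ is false.
For instance, at b:
  At b: p ∧ r is false, r ∧ (□p ∨ □s) is false, so (p ∧ r) ∧ (r ∧ (□p ∨ □s)) is false.
    At b: r is false, □p ∨ □s is false, so r ∧ (□p ∨ □s) is false.
      At b: □p is false, □s is false, so □p ∨ □s is false.
Satisfying worlds: {c}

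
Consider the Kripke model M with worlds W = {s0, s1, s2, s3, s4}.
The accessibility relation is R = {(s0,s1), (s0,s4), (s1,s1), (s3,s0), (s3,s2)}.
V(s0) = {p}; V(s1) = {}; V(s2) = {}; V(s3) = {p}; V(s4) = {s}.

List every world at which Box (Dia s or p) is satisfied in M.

s2, s4

Let φ = Box (Dia s or p). Evaluate φ at each world:
  s0 (successors {s1, s4}): φ is false.
  s1 (successors {s1}): φ is false.
  s2 (successors ∅): φ is true.
  s3 (successors {s0, s2}): φ is false.
  s4 (successors ∅): φ is true.
For instance, at s0:
  At s0: Box (Dia s or p) requires Dia s or p at every successor {s1, s4}.
    Dia s or p fails at s1, so Box (Dia s or p) is false at s0.
      At s1: Dia s is false, p is false, so Dia s or p is false.
Satisfying worlds: {s2, s4}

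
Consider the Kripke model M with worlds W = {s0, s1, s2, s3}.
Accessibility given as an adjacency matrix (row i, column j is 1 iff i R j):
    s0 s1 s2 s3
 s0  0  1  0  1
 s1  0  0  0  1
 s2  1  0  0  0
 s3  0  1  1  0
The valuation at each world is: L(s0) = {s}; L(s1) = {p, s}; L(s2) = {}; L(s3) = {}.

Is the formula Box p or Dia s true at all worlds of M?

No

Let φ = Box p or Dia s. Evaluate φ at each world:
  s0 (successors {s1, s3}): φ is true.
  s1 (successors {s3}): φ is false.
  s2 (successors {s0}): φ is true.
  s3 (successors {s1, s2}): φ is true.
Detail at s1 (counterexample):
  At s1: Box p is false, Dia s is false, so Box p or Dia s is false.
    At s1: Box p requires p at every successor {s3}.
      p fails at s3, so Box p is false at s1.
    At s1: Dia s requires s at some successor in {s3}.
      At s3: s is false.
    So Dia s is false at s1.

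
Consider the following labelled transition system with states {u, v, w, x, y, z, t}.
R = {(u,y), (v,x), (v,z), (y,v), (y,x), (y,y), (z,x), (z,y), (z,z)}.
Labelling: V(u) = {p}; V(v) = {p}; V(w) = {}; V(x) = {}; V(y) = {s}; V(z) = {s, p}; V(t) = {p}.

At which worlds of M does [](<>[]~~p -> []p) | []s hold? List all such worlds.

u, w, x, t

Let φ = [](<>[]~~p -> []p) | []s. Evaluate φ at each world:
  u (successors {y}): φ is true.
  v (successors {x, z}): φ is false.
  w (successors ∅): φ is true.
  x (successors ∅): φ is true.
  y (successors {v, x, y}): φ is false.
  z (successors {x, y, z}): φ is false.
  t (successors ∅): φ is true.
For instance, at y:
  At y: [](<>[]~~p -> []p) is false, []s is false, so [](<>[]~~p -> []p) | []s is false.
    At y: [](<>[]~~p -> []p) requires <>[]~~p -> []p at every successor {v, x, y}.
      <>[]~~p -> []p fails at v, so [](<>[]~~p -> []p) is false at y.
    At y: []s requires s at every successor {v, x, y}.
      s fails at v, so []s is false at y.
Satisfying worlds: {u, w, x, t}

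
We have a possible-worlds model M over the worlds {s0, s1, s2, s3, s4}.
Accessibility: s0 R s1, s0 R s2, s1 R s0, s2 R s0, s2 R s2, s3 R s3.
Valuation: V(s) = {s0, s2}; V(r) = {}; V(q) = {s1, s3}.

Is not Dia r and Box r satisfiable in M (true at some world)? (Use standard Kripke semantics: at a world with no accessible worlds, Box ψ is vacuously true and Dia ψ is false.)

Let φ = not Dia r and Box r. Evaluate φ at each world:
  s0 (successors {s1, s2}): φ is false.
  s1 (successors {s0}): φ is false.
  s2 (successors {s0, s2}): φ is false.
  s3 (successors {s3}): φ is false.
  s4 (successors ∅): φ is true.
Detail at s4 (witness):
  At s4: not Dia r is true, Box r is true, so not Dia r and Box r is true.
    At s4: Dia r is false, so not Dia r is true.
      At s4: no accessible worlds, so Dia r is false.
    At s4: no accessible worlds, so Box r holds vacuously.

Yes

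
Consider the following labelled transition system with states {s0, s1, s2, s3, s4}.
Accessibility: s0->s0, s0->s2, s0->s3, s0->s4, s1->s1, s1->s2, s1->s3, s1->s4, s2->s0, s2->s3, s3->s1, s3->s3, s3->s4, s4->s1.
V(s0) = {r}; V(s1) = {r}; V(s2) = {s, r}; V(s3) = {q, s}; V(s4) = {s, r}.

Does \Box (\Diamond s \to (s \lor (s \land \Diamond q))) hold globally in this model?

Let φ = \Box (\Diamond s \to (s \lor (s \land \Diamond q))). Evaluate φ at each world:
  s0 (successors {s0, s2, s3, s4}): φ is false.
  s1 (successors {s1, s2, s3, s4}): φ is false.
  s2 (successors {s0, s3}): φ is false.
  s3 (successors {s1, s3, s4}): φ is false.
  s4 (successors {s1}): φ is false.
Detail at s0 (counterexample):
  At s0: \Box (\Diamond s \to (s \lor (s \land \Diamond q))) requires \Diamond s \to (s \lor (s \land \Diamond q)) at every successor {s0, s2, s3, s4}.
    \Diamond s \to (s \lor (s \land \Diamond q)) fails at s0, so \Box (\Diamond s \to (s \lor (s \land \Diamond q))) is false at s0.
      At s0: \Diamond s is true, s \lor (s \land \Diamond q) is false, so \Diamond s \to (s \lor (s \land \Diamond q)) is false.

No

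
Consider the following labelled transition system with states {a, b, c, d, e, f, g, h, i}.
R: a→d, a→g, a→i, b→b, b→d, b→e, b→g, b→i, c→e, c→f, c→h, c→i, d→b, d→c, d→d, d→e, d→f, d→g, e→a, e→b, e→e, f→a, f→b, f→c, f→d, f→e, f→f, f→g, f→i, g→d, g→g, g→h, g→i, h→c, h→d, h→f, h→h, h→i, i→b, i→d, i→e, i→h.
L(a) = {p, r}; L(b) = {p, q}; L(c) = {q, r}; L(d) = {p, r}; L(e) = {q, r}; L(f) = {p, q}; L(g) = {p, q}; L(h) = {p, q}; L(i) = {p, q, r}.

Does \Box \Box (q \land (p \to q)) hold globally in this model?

Recall that \Box ψ holds at a world iff ψ holds at every accessible world, and \Diamond ψ holds iff ψ holds at some accessible world.
Let φ = \Box \Box (q \land (p \to q)). Evaluate φ at each world:
  a (successors {d, g, i}): φ is false.
  b (successors {b, d, e, g, i}): φ is false.
  c (successors {e, f, h, i}): φ is false.
  d (successors {b, c, d, e, f, g}): φ is false.
  e (successors {a, b, e}): φ is false.
  f (successors {a, b, c, d, e, f, g, i}): φ is false.
  g (successors {d, g, h, i}): φ is false.
  h (successors {c, d, f, h, i}): φ is false.
  i (successors {b, d, e, h}): φ is false.
Detail at a (counterexample):
  At a: \Box \Box (q \land (p \to q)) requires \Box (q \land (p \to q)) at every successor {d, g, i}.
    \Box (q \land (p \to q)) fails at d, so \Box \Box (q \land (p \to q)) is false at a.
      At d: \Box (q \land (p \to q)) requires q \land (p \to q) at every successor {b, c, d, e, f, g}.
        q \land (p \to q) fails at d, so \Box (q \land (p \to q)) is false at d.

No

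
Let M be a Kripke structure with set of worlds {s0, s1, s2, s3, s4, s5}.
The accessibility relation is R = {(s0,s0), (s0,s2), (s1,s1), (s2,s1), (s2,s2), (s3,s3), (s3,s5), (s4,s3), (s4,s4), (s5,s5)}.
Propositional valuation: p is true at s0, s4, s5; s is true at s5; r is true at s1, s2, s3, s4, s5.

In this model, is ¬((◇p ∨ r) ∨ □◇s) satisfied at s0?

No

Recall that □ψ holds at a world iff ψ holds at every accessible world, and ◇ψ holds iff ψ holds at some accessible world.
At s0: (◇p ∨ r) ∨ □◇s is true, so ¬((◇p ∨ r) ∨ □◇s) is false.
  At s0: ◇p ∨ r is true, □◇s is false, so (◇p ∨ r) ∨ □◇s is true.
    At s0: ◇p is true, r is false, so ◇p ∨ r is true.
      At s0: ◇p requires p at some successor in {s0, s2}.
        p holds at s0, so ◇p is true at s0.
    At s0: □◇s requires ◇s at every successor {s0, s2}.
      ◇s fails at s0, so □◇s is false at s0.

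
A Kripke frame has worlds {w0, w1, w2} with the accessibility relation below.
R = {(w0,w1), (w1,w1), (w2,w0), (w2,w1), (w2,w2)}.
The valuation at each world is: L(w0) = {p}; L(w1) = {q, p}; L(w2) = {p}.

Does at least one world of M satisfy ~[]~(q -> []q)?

Let φ = ~[]~(q -> []q). Evaluate φ at each world:
  w0 (successors {w1}): φ is true.
  w1 (successors {w1}): φ is true.
  w2 (successors {w0, w1, w2}): φ is true.
Detail at w0 (witness):
  At w0: []~(q -> []q) is false, so ~[]~(q -> []q) is true.
    At w0: []~(q -> []q) requires ~(q -> []q) at every successor {w1}.
      ~(q -> []q) fails at w1, so []~(q -> []q) is false at w0.

Yes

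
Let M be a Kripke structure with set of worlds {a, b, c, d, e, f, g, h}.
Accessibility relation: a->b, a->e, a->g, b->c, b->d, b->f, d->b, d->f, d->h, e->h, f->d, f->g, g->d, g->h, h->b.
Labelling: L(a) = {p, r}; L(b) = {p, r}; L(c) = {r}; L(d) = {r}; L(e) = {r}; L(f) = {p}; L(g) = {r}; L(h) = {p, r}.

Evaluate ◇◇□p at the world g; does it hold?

Recall that □ψ holds at a world iff ψ holds at every accessible world, and ◇ψ holds iff ψ holds at some accessible world.
At g: ◇◇□p requires ◇□p at some successor in {d, h}.
  ◇□p holds at d, so ◇◇□p is true at g.
    At d: ◇□p requires □p at some successor in {b, f, h}.
      □p holds at h, so ◇□p is true at d.

Yes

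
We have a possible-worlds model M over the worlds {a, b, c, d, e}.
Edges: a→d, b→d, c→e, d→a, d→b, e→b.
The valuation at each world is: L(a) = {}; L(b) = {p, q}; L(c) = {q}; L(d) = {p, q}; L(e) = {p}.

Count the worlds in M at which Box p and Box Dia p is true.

Let φ = Box p and Box Dia p. Evaluate φ at each world:
  a (successors {d}): φ is true.
  b (successors {d}): φ is true.
  c (successors {e}): φ is true.
  d (successors {a, b}): φ is false.
  e (successors {b}): φ is true.
For instance, at c:
  At c: Box p is true, Box Dia p is true, so Box p and Box Dia p is true.
    At c: Box p requires p at every successor {e}.
      At e: p is true.
    So Box p is true at c.
    At c: Box Dia p requires Dia p at every successor {e}.
      At e: Dia p is true.
    So Box Dia p is true at c.
Satisfying worlds: {a, b, c, e}

4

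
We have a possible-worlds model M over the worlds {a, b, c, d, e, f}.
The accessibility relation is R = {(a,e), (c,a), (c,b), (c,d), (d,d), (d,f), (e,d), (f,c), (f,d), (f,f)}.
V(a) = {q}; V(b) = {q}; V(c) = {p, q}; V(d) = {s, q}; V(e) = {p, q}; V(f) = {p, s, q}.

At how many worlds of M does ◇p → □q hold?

Let φ = ◇p → □q. Evaluate φ at each world:
  a (successors {e}): φ is true.
  b (successors ∅): φ is true.
  c (successors {a, b, d}): φ is true.
  d (successors {d, f}): φ is true.
  e (successors {d}): φ is true.
  f (successors {c, d, f}): φ is true.
For instance, at d:
  At d: ◇p is true, □q is true, so ◇p → □q is true.
    At d: ◇p requires p at some successor in {d, f}.
      p holds at f, so ◇p is true at d.
    At d: □q requires q at every successor {d, f}.
      At d: q is true.
      At f: q is true.
    So □q is true at d.
Satisfying worlds: {a, b, c, d, e, f}

6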